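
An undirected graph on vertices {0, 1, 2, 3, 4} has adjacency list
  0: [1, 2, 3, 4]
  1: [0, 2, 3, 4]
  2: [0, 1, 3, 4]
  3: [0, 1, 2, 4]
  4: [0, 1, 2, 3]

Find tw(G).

4

A width-4 tree decomposition is:
Bags: B1 = {0, 1, 2, 3, 4}
Tree: (single bag)
With just one bag of size 5, the width is 5 − 1 = 4, so tw(G) ≤ 4. Conversely, {0, 1, 2, 3, 4} is a clique of size 5, and the vertices of any clique must share a bag in every tree decomposition; so some bag has ≥ 5 vertices and tw(G) ≥ 4. Combining the bounds, tw(G) = 4.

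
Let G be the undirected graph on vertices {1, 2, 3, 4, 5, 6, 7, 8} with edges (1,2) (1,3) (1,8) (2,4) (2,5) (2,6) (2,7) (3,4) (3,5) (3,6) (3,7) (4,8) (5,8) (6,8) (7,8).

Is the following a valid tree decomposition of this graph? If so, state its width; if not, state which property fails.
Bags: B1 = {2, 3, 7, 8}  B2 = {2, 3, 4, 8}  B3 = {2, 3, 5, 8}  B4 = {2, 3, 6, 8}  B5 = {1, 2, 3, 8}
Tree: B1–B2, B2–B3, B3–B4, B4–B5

Checking the three conditions: (i) the bags cover all of {1, 2, 3, 4, 5, 6, 7, 8}; (ii) for each edge, some bag contains both endpoints; (iii) the bags containing any fixed vertex form a subtree. All hold, so the decomposition is valid with width 4 − 1 = 3.

Yes; width 3.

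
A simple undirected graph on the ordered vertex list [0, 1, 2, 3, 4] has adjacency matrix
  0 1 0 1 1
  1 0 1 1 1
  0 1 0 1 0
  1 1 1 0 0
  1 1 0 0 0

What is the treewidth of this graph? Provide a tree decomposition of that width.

Treewidth 2.
One such decomposition:
Bags: B1 = {0, 1, 3}  B2 = {0, 1, 4}  B3 = {1, 2, 3}
Tree: B1–B2, B1–B3

Each bag holds 3 vertices, so the decomposition has width 2, which upper-bounds the treewidth. On the other hand G contains the 3-clique {0, 1, 3}. A clique must lie in a single bag of any decomposition, so no decomposition can have width below 2. The upper and lower bounds meet at 2, so that is the treewidth.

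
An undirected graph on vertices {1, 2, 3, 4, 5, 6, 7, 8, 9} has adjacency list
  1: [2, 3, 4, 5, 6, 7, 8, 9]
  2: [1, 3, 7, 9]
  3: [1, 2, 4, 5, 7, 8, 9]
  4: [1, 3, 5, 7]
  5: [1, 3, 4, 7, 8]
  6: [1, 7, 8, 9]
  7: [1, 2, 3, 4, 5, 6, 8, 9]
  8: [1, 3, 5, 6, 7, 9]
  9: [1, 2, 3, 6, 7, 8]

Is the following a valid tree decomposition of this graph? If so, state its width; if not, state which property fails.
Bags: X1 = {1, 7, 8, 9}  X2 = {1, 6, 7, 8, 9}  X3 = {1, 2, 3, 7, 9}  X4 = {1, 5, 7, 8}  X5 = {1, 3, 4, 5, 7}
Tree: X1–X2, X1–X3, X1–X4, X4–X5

No — edge (3,8) lies in no bag.

A tree decomposition must satisfy three properties: every vertex lies in some bag; for every edge, both endpoints lie together in some bag; and for every vertex, the bags containing it form a connected subtree. Here edge (3,8) lies in no bag, so the decomposition is invalid.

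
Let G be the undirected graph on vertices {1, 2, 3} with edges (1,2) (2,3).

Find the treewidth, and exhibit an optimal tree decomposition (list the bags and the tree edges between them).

The largest bag has 2 vertices, giving width 1; this decomposition certifies tw(G) ≤ 1. Since G has at least one edge (e.g. 3–2), it is not an edgeless graph, so tw(G) ≥ 1. The upper and lower bounds meet at 1, so that is the treewidth.

Treewidth 1.
One such decomposition:
Bags: B1 = {2, 3}  B2 = {1, 2}
Tree: B1–B2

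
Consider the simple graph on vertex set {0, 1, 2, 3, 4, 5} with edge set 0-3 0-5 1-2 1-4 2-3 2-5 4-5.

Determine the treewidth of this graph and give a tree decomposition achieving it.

Treewidth 2.
One such decomposition:
Bags: B1 = {1, 4, 5}  B2 = {1, 2, 5}  B3 = {0, 2, 5}  B4 = {0, 2, 3}
Tree: B1–B2, B2–B3, B3–B4

Each bag holds 3 vertices, so the decomposition has width 2, which upper-bounds the treewidth. For the lower bound, G contains the cycle 4–1–2–5–4, so G is not a forest; only forests have treewidth ≤ 1, hence tw(G) ≥ 2. Therefore the treewidth is 2.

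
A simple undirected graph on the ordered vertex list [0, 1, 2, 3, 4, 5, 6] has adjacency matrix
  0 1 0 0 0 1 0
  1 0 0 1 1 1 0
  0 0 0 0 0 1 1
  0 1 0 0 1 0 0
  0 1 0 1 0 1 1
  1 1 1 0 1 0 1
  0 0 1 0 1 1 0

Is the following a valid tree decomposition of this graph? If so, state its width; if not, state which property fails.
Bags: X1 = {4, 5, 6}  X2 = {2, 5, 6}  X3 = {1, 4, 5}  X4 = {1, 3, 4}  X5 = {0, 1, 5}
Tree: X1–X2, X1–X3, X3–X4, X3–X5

Yes; width 2.

Checking the three conditions: (i) the bags cover all of {0, 1, 2, 3, 4, 5, 6}; (ii) for each edge, some bag contains both endpoints; (iii) the bags containing any fixed vertex form a subtree. All hold, so the decomposition is valid with width 3 − 1 = 2.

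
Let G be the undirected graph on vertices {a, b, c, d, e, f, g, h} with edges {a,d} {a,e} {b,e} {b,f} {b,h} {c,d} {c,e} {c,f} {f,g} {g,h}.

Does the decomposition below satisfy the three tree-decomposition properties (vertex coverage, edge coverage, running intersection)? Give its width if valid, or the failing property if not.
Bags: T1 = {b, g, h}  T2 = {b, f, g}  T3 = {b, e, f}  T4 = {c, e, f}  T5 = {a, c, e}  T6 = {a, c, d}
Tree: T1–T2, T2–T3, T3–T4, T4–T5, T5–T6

Yes; width 2.

Checking the three conditions: (i) the bags cover all of {a, b, c, d, e, f, g, h}; (ii) for each edge, some bag contains both endpoints; (iii) the bags containing any fixed vertex form a subtree. All hold, so the decomposition is valid with width 3 − 1 = 2.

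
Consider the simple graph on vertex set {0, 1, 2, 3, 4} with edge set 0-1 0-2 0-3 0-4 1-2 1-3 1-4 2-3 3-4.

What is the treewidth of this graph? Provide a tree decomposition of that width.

Each bag holds 4 vertices, so the decomposition has width 3, which upper-bounds the treewidth. On the other hand G contains the 4-clique {0, 1, 2, 3}. A clique must lie in a single bag of any decomposition, so no decomposition can have width below 3. Therefore the treewidth is 3.

Treewidth 3.
One optimal decomposition is:
Bags: B1 = {0, 1, 3, 4}  B2 = {0, 1, 2, 3}
Tree: B1–B2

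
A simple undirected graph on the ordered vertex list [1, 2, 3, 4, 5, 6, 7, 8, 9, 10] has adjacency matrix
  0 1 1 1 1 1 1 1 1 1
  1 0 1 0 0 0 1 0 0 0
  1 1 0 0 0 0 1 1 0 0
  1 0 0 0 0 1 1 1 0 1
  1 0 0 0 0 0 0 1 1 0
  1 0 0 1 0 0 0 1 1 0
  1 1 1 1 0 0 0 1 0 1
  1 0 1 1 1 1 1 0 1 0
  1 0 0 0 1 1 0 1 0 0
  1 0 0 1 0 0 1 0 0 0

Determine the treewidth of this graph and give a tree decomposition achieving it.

The largest bag has 4 vertices, giving width 3; this decomposition certifies tw(G) ≤ 3. For the lower bound, the 4 vertices {1, 5, 8, 9} are pairwise adjacent, and any tree decomposition puts a clique entirely inside one bag — forcing width ≥ 3. Combining the bounds, tw(G) = 3.

Treewidth 3.
One optimal decomposition is:
Bags: B1 = {1, 6, 8, 9}  B2 = {1, 4, 6, 8}  B3 = {1, 4, 7, 8}  B4 = {1, 3, 7, 8}  B5 = {1, 5, 8, 9}  B6 = {1, 2, 3, 7}  B7 = {1, 4, 7, 10}
Tree: B1–B2, B2–B3, B3–B4, B1–B5, B4–B6, B3–B7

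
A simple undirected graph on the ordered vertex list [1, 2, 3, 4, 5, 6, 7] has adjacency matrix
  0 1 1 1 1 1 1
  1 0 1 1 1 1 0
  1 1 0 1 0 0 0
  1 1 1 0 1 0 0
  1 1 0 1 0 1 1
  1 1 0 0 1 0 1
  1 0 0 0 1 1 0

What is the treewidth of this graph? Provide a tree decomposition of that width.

Each bag holds 4 vertices, so the decomposition has width 3, which upper-bounds the treewidth. Conversely, {1, 2, 3, 4} is a clique of size 4, and the vertices of any clique must share a bag in every tree decomposition; so some bag has ≥ 4 vertices and tw(G) ≥ 3. Combining the bounds, tw(G) = 3.

Treewidth 3.
Bags: B1 = {1, 2, 5, 6}  B2 = {1, 5, 6, 7}  B3 = {1, 2, 4, 5}  B4 = {1, 2, 3, 4}
Tree: B1–B2, B1–B3, B3–B4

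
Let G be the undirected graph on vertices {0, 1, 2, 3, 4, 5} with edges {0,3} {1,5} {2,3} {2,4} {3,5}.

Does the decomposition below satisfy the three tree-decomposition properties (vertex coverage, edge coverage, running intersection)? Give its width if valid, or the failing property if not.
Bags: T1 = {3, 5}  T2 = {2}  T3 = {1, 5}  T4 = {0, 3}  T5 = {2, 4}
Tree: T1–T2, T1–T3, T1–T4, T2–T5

A tree decomposition must satisfy three properties: every vertex lies in some bag; for every edge, both endpoints lie together in some bag; and for every vertex, the bags containing it form a connected subtree. Here edge (3,2) lies in no bag, so the decomposition is invalid.

No — edge (3,2) lies in no bag.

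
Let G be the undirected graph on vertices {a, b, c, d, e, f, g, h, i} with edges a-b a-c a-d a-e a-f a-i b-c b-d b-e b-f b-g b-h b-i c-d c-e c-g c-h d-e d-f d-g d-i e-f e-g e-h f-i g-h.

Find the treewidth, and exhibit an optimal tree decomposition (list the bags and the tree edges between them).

Treewidth 4.
One optimal decomposition is:
Bags: B1 = {a, b, c, d, e}  B2 = {b, c, d, e, g}  B3 = {b, c, e, g, h}  B4 = {a, b, d, e, f}  B5 = {a, b, d, f, i}
Tree: B1–B2, B2–B3, B1–B4, B4–B5

Each bag holds 5 vertices, so the decomposition has width 4, which upper-bounds the treewidth. Conversely, {b, c, d, e, g} is a clique of size 5, and the vertices of any clique must share a bag in every tree decomposition; so some bag has ≥ 5 vertices and tw(G) ≥ 4. Hence tw(G) = 4 exactly.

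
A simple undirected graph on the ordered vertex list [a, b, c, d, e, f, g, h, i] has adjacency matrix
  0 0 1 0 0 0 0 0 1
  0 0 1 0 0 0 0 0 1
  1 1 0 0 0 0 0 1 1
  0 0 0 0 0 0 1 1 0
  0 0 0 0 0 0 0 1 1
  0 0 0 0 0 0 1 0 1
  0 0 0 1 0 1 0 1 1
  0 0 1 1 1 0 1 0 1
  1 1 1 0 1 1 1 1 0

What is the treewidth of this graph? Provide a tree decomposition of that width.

Treewidth 2.
One such decomposition:
Bags: B1 = {g, h, i}  B2 = {e, h, i}  B3 = {c, h, i}  B4 = {d, g, h}  B5 = {a, c, i}  B6 = {b, c, i}  B7 = {f, g, i}
Tree: B1–B2, B2–B3, B1–B4, B3–B5, B3–B6, B1–B7

Each bag holds 3 vertices, so the decomposition has width 2, which upper-bounds the treewidth. On the other hand G contains the 3-clique {d, g, h}. A clique must lie in a single bag of any decomposition, so no decomposition can have width below 2. Hence tw(G) = 2 exactly.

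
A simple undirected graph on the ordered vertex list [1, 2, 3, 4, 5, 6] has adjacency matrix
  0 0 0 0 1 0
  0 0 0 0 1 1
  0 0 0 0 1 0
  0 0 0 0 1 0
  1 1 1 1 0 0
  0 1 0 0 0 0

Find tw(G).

1

A width-1 tree decomposition is:
Bags: B1 = {3, 5}  B2 = {2, 5}  B3 = {1, 5}  B4 = {2, 6}  B5 = {4, 5}
Tree: B1–B2, B1–B3, B2–B4, B3–B5
The largest bag has 2 vertices, giving width 1; this decomposition certifies tw(G) ≤ 1. G has an edge, so its treewidth is at least 1. Hence tw(G) = 1 exactly.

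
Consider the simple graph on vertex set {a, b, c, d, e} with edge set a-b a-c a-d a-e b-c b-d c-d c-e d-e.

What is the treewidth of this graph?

A width-3 tree decomposition is:
Bags: B1 = {a, b, c, d}  B2 = {a, c, d, e}
Tree: B1–B2
The largest bag has 4 vertices, giving width 3; this decomposition certifies tw(G) ≤ 3. On the other hand G contains the 4-clique {a, c, d, e}. A clique must lie in a single bag of any decomposition, so no decomposition can have width below 3. Hence tw(G) = 3 exactly.

3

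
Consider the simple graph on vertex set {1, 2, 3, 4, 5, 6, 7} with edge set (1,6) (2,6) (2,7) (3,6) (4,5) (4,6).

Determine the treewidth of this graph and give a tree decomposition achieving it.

Treewidth 1.
Bags: B1 = {4, 6}  B2 = {2, 6}  B3 = {4, 5}  B4 = {3, 6}  B5 = {2, 7}  B6 = {1, 6}
Tree: B1–B2, B1–B3, B2–B4, B2–B5, B4–B6

The largest bag has 2 vertices, giving width 1; this decomposition certifies tw(G) ≤ 1. Any graph with an edge has treewidth ≥ 1, and G has the edge 4–6. Therefore the treewidth is 1.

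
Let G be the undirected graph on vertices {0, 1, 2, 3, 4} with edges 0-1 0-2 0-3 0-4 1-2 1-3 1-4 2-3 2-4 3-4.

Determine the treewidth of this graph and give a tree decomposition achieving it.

A single bag containing all 5 vertices is trivially a valid decomposition of width 4. For the lower bound, the 5 vertices {0, 1, 2, 3, 4} are pairwise adjacent, and any tree decomposition puts a clique entirely inside one bag — forcing width ≥ 4. Therefore the treewidth is 4.

Treewidth 4.
One optimal decomposition is:
Bags: B1 = {0, 1, 2, 3, 4}
Tree: (single bag)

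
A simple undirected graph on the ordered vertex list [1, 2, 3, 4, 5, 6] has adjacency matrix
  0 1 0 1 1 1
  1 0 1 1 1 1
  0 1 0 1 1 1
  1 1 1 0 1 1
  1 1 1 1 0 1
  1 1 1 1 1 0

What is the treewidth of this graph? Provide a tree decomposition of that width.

Treewidth 4.
One optimal decomposition is:
Bags: B1 = {2, 3, 4, 5, 6}  B2 = {1, 2, 4, 5, 6}
Tree: B1–B2

Each bag holds 5 vertices, so the decomposition has width 4, which upper-bounds the treewidth. Conversely, {1, 2, 4, 5, 6} is a clique of size 5, and the vertices of any clique must share a bag in every tree decomposition; so some bag has ≥ 5 vertices and tw(G) ≥ 4. Combining the bounds, tw(G) = 4.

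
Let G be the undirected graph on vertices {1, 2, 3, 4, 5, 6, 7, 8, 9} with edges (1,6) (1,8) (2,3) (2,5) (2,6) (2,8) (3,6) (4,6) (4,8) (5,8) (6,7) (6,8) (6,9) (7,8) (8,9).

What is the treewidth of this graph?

2

A width-2 tree decomposition is:
Bags: B1 = {2, 6, 8}  B2 = {2, 5, 8}  B3 = {6, 8, 9}  B4 = {4, 6, 8}  B5 = {2, 3, 6}  B6 = {6, 7, 8}  B7 = {1, 6, 8}
Tree: B1–B2, B1–B3, B3–B4, B1–B5, B1–B6, B1–B7
Each bag holds 3 vertices, so the decomposition has width 2, which upper-bounds the treewidth. Conversely, {2, 5, 8} is a clique of size 3, and the vertices of any clique must share a bag in every tree decomposition; so some bag has ≥ 3 vertices and tw(G) ≥ 2. The upper and lower bounds meet at 2, so that is the treewidth.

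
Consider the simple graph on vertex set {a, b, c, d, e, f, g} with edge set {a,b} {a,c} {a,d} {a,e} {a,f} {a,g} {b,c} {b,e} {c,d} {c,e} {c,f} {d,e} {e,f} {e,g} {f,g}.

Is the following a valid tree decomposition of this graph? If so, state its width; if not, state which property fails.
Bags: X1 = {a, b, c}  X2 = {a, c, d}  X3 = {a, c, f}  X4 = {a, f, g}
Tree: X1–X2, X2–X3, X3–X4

A tree decomposition must satisfy three properties: every vertex lies in some bag; for every edge, both endpoints lie together in some bag; and for every vertex, the bags containing it form a connected subtree. Here vertex e appears in no bag, so the decomposition is invalid.

No — vertex e appears in no bag.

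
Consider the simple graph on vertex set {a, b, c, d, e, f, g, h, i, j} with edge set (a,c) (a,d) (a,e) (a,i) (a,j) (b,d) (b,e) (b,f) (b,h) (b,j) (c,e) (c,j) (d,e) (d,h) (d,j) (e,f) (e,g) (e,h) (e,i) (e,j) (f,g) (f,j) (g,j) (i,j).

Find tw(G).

3

A width-3 tree decomposition is:
Bags: B1 = {a, d, e, j}  B2 = {b, d, e, j}  B3 = {b, e, f, j}  B4 = {e, f, g, j}  B5 = {b, d, e, h}  B6 = {a, c, e, j}  B7 = {a, e, i, j}
Tree: B1–B2, B2–B3, B3–B4, B2–B5, B1–B6, B6–B7
Each bag holds 4 vertices, so the decomposition has width 3, which upper-bounds the treewidth. Conversely, {e, f, g, j} is a clique of size 4, and the vertices of any clique must share a bag in every tree decomposition; so some bag has ≥ 4 vertices and tw(G) ≥ 3. Therefore the treewidth is 3.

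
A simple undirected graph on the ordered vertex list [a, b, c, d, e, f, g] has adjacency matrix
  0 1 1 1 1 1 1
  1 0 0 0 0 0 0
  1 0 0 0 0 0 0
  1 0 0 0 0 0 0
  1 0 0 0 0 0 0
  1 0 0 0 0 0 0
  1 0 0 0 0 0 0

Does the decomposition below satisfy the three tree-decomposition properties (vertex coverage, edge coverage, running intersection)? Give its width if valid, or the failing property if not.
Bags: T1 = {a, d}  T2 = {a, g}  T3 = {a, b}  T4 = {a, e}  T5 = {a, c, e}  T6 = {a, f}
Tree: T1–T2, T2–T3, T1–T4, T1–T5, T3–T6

A tree decomposition must satisfy three properties: every vertex lies in some bag; for every edge, both endpoints lie together in some bag; and for every vertex, the bags containing it form a connected subtree. Here bags containing vertex e are not connected in the tree, so the decomposition is invalid.

No — bags containing vertex e are not connected in the tree.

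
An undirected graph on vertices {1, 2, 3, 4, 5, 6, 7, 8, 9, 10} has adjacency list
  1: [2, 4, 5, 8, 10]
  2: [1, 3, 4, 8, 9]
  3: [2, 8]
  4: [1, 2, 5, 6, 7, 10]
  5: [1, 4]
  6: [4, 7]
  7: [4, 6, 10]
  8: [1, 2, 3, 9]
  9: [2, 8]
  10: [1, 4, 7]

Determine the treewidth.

A width-2 tree decomposition is:
Bags: B1 = {1, 2, 4}  B2 = {1, 4, 10}  B3 = {4, 7, 10}  B4 = {1, 2, 8}  B5 = {2, 8, 9}  B6 = {1, 4, 5}  B7 = {4, 6, 7}  B8 = {2, 3, 8}
Tree: B1–B2, B2–B3, B1–B4, B4–B5, B1–B6, B3–B7, B4–B8
Every bag has size at most 3, so the width is 3 − 1 = 2 and tw(G) ≤ 2. For the lower bound, the 3 vertices {1, 2, 8} are pairwise adjacent, and any tree decomposition puts a clique entirely inside one bag — forcing width ≥ 2. Combining the bounds, tw(G) = 2.

2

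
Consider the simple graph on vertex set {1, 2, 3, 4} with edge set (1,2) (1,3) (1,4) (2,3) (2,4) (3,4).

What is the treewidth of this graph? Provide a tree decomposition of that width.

Treewidth 3.
Bags: B1 = {1, 2, 3, 4}
Tree: (single bag)

With just one bag of size 4, the width is 4 − 1 = 3, so tw(G) ≤ 3. For the lower bound, the 4 vertices {1, 2, 3, 4} are pairwise adjacent, and any tree decomposition puts a clique entirely inside one bag — forcing width ≥ 3. Therefore the treewidth is 3.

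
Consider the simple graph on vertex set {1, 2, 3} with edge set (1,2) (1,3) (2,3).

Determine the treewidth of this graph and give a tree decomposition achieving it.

A single bag containing all 3 vertices is trivially a valid decomposition of width 2. For the lower bound, the 3 vertices {1, 2, 3} are pairwise adjacent, and any tree decomposition puts a clique entirely inside one bag — forcing width ≥ 2. Hence tw(G) = 2 exactly.

Treewidth 2.
Bags: B1 = {1, 2, 3}
Tree: (single bag)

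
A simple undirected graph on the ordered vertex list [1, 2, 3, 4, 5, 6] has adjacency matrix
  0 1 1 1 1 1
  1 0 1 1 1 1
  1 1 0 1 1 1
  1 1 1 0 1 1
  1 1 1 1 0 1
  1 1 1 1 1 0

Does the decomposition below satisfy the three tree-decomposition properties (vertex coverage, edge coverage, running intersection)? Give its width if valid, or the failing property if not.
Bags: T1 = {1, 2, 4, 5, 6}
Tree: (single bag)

No — vertex 3 appears in no bag.

A tree decomposition must satisfy three properties: every vertex lies in some bag; for every edge, both endpoints lie together in some bag; and for every vertex, the bags containing it form a connected subtree. Here vertex 3 appears in no bag, so the decomposition is invalid.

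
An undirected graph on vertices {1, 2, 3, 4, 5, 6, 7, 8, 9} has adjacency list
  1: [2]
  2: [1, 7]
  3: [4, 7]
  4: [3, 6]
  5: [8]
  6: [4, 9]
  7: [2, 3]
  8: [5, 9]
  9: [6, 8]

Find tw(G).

A width-1 tree decomposition is:
Bags: B1 = {5, 8}  B2 = {8, 9}  B3 = {6, 9}  B4 = {4, 6}  B5 = {3, 4}  B6 = {3, 7}  B7 = {2, 7}  B8 = {1, 2}
Tree: B1–B2, B2–B3, B3–B4, B4–B5, B5–B6, B6–B7, B7–B8
The largest bag has 2 vertices, giving width 1; this decomposition certifies tw(G) ≤ 1. Since G has at least one edge (e.g. 5–8), it is not an edgeless graph, so tw(G) ≥ 1. Therefore the treewidth is 1.

1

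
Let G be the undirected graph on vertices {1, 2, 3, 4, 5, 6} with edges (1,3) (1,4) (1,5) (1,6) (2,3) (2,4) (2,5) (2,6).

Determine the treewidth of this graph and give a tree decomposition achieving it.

The largest bag has 3 vertices, giving width 2; this decomposition certifies tw(G) ≤ 2. Since 2–4–1–5–2 is a cycle in G, G is not acyclic. Forests are exactly the graphs of treewidth ≤ 1, so tw(G) ≥ 2. Hence tw(G) = 2 exactly.

Treewidth 2.
One such decomposition:
Bags: B1 = {1, 2, 4}  B2 = {1, 2, 5}  B3 = {1, 2, 3}  B4 = {1, 2, 6}
Tree: B1–B2, B2–B3, B3–B4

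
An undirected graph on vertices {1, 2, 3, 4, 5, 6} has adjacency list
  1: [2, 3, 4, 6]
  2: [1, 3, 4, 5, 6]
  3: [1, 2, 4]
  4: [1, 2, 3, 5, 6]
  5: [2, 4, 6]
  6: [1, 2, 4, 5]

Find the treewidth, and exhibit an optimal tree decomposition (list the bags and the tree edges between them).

Each bag holds 4 vertices, so the decomposition has width 3, which upper-bounds the treewidth. Conversely, {1, 2, 3, 4} is a clique of size 4, and the vertices of any clique must share a bag in every tree decomposition; so some bag has ≥ 4 vertices and tw(G) ≥ 3. Combining the bounds, tw(G) = 3.

Treewidth 3.
Bags: B1 = {2, 4, 5, 6}  B2 = {1, 2, 4, 6}  B3 = {1, 2, 3, 4}
Tree: B1–B2, B2–B3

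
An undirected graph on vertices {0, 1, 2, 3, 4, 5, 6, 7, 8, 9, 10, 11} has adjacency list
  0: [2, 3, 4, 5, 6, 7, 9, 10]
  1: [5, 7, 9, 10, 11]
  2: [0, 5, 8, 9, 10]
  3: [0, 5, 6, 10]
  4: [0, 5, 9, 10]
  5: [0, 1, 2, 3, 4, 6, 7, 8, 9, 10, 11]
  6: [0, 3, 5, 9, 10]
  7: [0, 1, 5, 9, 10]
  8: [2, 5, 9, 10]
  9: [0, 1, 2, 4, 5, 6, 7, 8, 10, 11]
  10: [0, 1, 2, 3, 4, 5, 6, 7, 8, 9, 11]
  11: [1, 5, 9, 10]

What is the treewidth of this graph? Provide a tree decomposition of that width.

The largest bag has 5 vertices, giving width 4; this decomposition certifies tw(G) ≤ 4. Conversely, {0, 2, 5, 9, 10} is a clique of size 5, and the vertices of any clique must share a bag in every tree decomposition; so some bag has ≥ 5 vertices and tw(G) ≥ 4. Therefore the treewidth is 4.

Treewidth 4.
Bags: B1 = {0, 5, 6, 9, 10}  B2 = {0, 4, 5, 9, 10}  B3 = {0, 5, 7, 9, 10}  B4 = {0, 3, 5, 6, 10}  B5 = {1, 5, 7, 9, 10}  B6 = {0, 2, 5, 9, 10}  B7 = {1, 5, 9, 10, 11}  B8 = {2, 5, 8, 9, 10}
Tree: B1–B2, B2–B3, B1–B4, B3–B5, B2–B6, B5–B7, B6–B8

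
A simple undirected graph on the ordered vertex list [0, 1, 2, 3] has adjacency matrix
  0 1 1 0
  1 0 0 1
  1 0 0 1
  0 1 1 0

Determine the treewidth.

A width-2 tree decomposition is:
Bags: B1 = {1, 2, 3}  B2 = {0, 1, 2}
Tree: B1–B2
The largest bag has 3 vertices, giving width 2; this decomposition certifies tw(G) ≤ 2. Since 1–3–2–0–1 is a cycle in G, G is not acyclic. Forests are exactly the graphs of treewidth ≤ 1, so tw(G) ≥ 2. Therefore the treewidth is 2.

2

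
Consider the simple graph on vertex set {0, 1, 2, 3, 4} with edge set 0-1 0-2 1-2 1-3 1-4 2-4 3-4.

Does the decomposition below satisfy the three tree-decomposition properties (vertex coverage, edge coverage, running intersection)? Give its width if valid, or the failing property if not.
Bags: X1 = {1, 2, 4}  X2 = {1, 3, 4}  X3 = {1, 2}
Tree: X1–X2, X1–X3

A tree decomposition must satisfy three properties: every vertex lies in some bag; for every edge, both endpoints lie together in some bag; and for every vertex, the bags containing it form a connected subtree. Here vertex 0 appears in no bag, so the decomposition is invalid.

No — vertex 0 appears in no bag.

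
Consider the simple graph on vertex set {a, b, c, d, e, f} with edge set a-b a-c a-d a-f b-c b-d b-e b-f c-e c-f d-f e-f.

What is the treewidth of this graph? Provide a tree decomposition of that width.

Every bag has size at most 4, so the width is 4 − 1 = 3 and tw(G) ≤ 3. For the lower bound, the 4 vertices {a, b, d, f} are pairwise adjacent, and any tree decomposition puts a clique entirely inside one bag — forcing width ≥ 3. Hence tw(G) = 3 exactly.

Treewidth 3.
Bags: B1 = {a, b, c, f}  B2 = {b, c, e, f}  B3 = {a, b, d, f}
Tree: B1–B2, B1–B3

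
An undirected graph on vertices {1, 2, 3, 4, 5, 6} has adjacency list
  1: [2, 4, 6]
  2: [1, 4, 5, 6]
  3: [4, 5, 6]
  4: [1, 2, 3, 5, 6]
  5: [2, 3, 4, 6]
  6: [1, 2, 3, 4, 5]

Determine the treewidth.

3

A width-3 tree decomposition is:
Bags: B1 = {3, 4, 5, 6}  B2 = {2, 4, 5, 6}  B3 = {1, 2, 4, 6}
Tree: B1–B2, B2–B3
The largest bag has 4 vertices, giving width 3; this decomposition certifies tw(G) ≤ 3. On the other hand G contains the 4-clique {1, 2, 4, 6}. A clique must lie in a single bag of any decomposition, so no decomposition can have width below 3. Hence tw(G) = 3 exactly.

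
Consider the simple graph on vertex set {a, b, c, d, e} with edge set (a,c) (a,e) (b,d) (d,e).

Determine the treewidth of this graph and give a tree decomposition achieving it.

Treewidth 1.
Bags: B1 = {b, d}  B2 = {d, e}  B3 = {a, e}  B4 = {a, c}
Tree: B1–B2, B2–B3, B3–B4

The largest bag has 2 vertices, giving width 1; this decomposition certifies tw(G) ≤ 1. Since G has at least one edge (e.g. b–d), it is not an edgeless graph, so tw(G) ≥ 1. Therefore the treewidth is 1.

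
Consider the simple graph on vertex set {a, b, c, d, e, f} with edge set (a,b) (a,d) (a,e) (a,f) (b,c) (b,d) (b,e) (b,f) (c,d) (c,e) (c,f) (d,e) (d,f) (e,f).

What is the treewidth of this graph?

4

A width-4 tree decomposition is:
Bags: B1 = {a, b, d, e, f}  B2 = {b, c, d, e, f}
Tree: B1–B2
Every bag has size at most 5, so the width is 5 − 1 = 4 and tw(G) ≤ 4. For the lower bound, the 5 vertices {b, c, d, e, f} are pairwise adjacent, and any tree decomposition puts a clique entirely inside one bag — forcing width ≥ 4. Combining the bounds, tw(G) = 4.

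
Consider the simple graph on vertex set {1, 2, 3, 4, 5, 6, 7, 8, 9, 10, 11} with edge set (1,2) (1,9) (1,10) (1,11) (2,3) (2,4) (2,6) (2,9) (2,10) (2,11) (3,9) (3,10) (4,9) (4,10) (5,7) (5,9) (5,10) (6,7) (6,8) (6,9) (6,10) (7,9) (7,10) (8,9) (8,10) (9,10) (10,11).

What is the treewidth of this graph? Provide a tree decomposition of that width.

Treewidth 3.
Bags: B1 = {6, 7, 9, 10}  B2 = {5, 7, 9, 10}  B3 = {2, 6, 9, 10}  B4 = {2, 4, 9, 10}  B5 = {1, 2, 9, 10}  B6 = {6, 8, 9, 10}  B7 = {1, 2, 10, 11}  B8 = {2, 3, 9, 10}
Tree: B1–B2, B1–B3, B3–B4, B4–B5, B3–B6, B5–B7, B3–B8

The largest bag has 4 vertices, giving width 3; this decomposition certifies tw(G) ≤ 3. Conversely, {6, 8, 9, 10} is a clique of size 4, and the vertices of any clique must share a bag in every tree decomposition; so some bag has ≥ 4 vertices and tw(G) ≥ 3. The upper and lower bounds meet at 3, so that is the treewidth.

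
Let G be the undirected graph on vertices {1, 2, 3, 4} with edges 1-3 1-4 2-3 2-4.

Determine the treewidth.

2

A width-2 tree decomposition is:
Bags: B1 = {1, 2, 4}  B2 = {1, 2, 3}
Tree: B1–B2
Every bag has size at most 3, so the width is 3 − 1 = 2 and tw(G) ≤ 2. The edges 2–4–1–3–2 form a cycle, so G is not a tree and its treewidth is at least 2. Hence tw(G) = 2 exactly.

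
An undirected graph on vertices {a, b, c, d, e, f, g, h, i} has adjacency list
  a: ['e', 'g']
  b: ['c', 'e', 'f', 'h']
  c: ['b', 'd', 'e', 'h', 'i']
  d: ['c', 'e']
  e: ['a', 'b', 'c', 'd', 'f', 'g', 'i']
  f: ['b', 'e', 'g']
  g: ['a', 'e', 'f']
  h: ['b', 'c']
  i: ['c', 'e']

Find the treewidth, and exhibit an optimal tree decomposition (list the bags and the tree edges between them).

Treewidth 2.
One optimal decomposition is:
Bags: B1 = {b, c, e}  B2 = {b, c, h}  B3 = {b, e, f}  B4 = {e, f, g}  B5 = {c, e, i}  B6 = {a, e, g}  B7 = {c, d, e}
Tree: B1–B2, B1–B3, B3–B4, B1–B5, B4–B6, B1–B7

The largest bag has 3 vertices, giving width 2; this decomposition certifies tw(G) ≤ 2. For the lower bound, the 3 vertices {a, e, g} are pairwise adjacent, and any tree decomposition puts a clique entirely inside one bag — forcing width ≥ 2. Therefore the treewidth is 2.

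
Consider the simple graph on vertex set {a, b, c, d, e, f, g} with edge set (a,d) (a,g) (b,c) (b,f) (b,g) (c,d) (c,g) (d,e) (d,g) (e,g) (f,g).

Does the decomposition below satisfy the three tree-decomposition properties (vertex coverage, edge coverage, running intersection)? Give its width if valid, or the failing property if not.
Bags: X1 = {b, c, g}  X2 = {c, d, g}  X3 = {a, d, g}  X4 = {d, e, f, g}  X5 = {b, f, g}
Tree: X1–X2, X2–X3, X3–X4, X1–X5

No — bags containing vertex f are not connected in the tree.

A tree decomposition must satisfy three properties: every vertex lies in some bag; for every edge, both endpoints lie together in some bag; and for every vertex, the bags containing it form a connected subtree. Here bags containing vertex f are not connected in the tree, so the decomposition is invalid.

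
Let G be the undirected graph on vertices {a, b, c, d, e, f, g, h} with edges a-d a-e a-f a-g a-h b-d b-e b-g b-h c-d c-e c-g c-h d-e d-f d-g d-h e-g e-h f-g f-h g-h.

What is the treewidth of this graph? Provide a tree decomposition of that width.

Treewidth 4.
Bags: B1 = {a, d, e, g, h}  B2 = {c, d, e, g, h}  B3 = {a, d, f, g, h}  B4 = {b, d, e, g, h}
Tree: B1–B2, B1–B3, B2–B4

The largest bag has 5 vertices, giving width 4; this decomposition certifies tw(G) ≤ 4. On the other hand G contains the 5-clique {c, d, e, g, h}. A clique must lie in a single bag of any decomposition, so no decomposition can have width below 4. The upper and lower bounds meet at 4, so that is the treewidth.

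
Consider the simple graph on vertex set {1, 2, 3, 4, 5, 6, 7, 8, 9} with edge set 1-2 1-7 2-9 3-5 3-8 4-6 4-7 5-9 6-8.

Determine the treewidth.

2

A width-2 tree decomposition is:
Bags: B1 = {3, 5, 8}  B2 = {5, 8, 9}  B3 = {2, 8, 9}  B4 = {1, 2, 8}  B5 = {1, 7, 8}  B6 = {4, 7, 8}  B7 = {4, 6, 8}
Tree: B1–B2, B2–B3, B3–B4, B4–B5, B5–B6, B6–B7
Each bag holds 3 vertices, so the decomposition has width 2, which upper-bounds the treewidth. The edges 8–3–5–9–2–1–7–4–6–8 form a cycle, so G is not a tree and its treewidth is at least 2. Combining the bounds, tw(G) = 2.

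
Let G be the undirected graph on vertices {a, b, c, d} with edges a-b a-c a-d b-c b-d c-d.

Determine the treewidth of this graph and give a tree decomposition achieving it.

Treewidth 3.
One such decomposition:
Bags: B1 = {a, b, c, d}
Tree: (single bag)

A single bag containing all 4 vertices is trivially a valid decomposition of width 3. Conversely, {a, b, c, d} is a clique of size 4, and the vertices of any clique must share a bag in every tree decomposition; so some bag has ≥ 4 vertices and tw(G) ≥ 3. Therefore the treewidth is 3.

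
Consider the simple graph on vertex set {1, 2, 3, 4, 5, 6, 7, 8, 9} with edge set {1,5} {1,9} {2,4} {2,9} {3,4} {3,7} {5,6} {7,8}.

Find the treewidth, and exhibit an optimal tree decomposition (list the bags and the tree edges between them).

Every bag has size at most 2, so the width is 2 − 1 = 1 and tw(G) ≤ 1. G has an edge, so its treewidth is at least 1. Therefore the treewidth is 1.

Treewidth 1.
One optimal decomposition is:
Bags: B1 = {7, 8}  B2 = {3, 7}  B3 = {3, 4}  B4 = {2, 4}  B5 = {2, 9}  B6 = {1, 9}  B7 = {1, 5}  B8 = {5, 6}
Tree: B1–B2, B2–B3, B3–B4, B4–B5, B5–B6, B6–B7, B7–B8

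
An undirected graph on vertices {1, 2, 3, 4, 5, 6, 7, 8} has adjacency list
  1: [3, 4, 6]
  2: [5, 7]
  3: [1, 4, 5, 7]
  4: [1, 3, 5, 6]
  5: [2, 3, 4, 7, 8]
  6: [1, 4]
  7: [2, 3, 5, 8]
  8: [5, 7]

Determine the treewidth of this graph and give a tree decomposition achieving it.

Every bag has size at most 3, so the width is 3 − 1 = 2 and tw(G) ≤ 2. On the other hand G contains the 3-clique {1, 3, 4}. A clique must lie in a single bag of any decomposition, so no decomposition can have width below 2. Combining the bounds, tw(G) = 2.

Treewidth 2.
Bags: B1 = {3, 5, 7}  B2 = {3, 4, 5}  B3 = {2, 5, 7}  B4 = {1, 3, 4}  B5 = {5, 7, 8}  B6 = {1, 4, 6}
Tree: B1–B2, B1–B3, B2–B4, B3–B5, B4–B6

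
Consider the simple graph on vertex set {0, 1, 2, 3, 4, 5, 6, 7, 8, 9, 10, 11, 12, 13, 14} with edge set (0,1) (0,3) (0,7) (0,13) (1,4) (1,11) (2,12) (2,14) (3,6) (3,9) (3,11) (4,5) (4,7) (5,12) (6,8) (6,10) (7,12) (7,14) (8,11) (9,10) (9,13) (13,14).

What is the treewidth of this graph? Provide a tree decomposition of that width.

The largest bag has 4 vertices, giving width 3; this decomposition certifies tw(G) ≤ 3. For the lower bound: the 4 vertex sets {2,5,12}, {4}, {7}, {0,1,13,14} are disjoint, each induces a connected subgraph, and every pair is joined by at least one edge of G. Contracting each set to a single vertex therefore yields K_{4} as a minor, and since treewidth is minor-monotone, tw(G) ≥ tw(K_{4}) = 3. The upper and lower bounds meet at 3, so that is the treewidth.

Treewidth 3.
Bags: B1 = {2, 4, 5, 12}  B2 = {2, 4, 7, 12}  B3 = {2, 4, 7, 14}  B4 = {1, 4, 7, 14}  B5 = {0, 1, 7, 14}  B6 = {0, 1, 13, 14}  B7 = {0, 1, 11, 13}  B8 = {0, 3, 11, 13}  B9 = {3, 9, 11, 13}  B10 = {3, 8, 9, 11}  B11 = {3, 6, 8, 9}  B12 = {6, 8, 9, 10}
Tree: B1–B2, B2–B3, B3–B4, B4–B5, B5–B6, B6–B7, B7–B8, B8–B9, B9–B10, B10–B11, B11–B12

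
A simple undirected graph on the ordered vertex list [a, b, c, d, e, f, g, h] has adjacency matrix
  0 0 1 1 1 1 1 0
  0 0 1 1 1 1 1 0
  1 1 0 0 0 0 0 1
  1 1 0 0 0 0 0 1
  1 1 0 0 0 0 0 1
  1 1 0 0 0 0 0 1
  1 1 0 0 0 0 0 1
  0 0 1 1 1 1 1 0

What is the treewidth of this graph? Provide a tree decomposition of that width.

Treewidth 3.
Bags: B1 = {a, b, f, h}  B2 = {a, b, e, h}  B3 = {a, b, g, h}  B4 = {a, b, c, h}  B5 = {a, b, d, h}
Tree: B1–B2, B2–B3, B3–B4, B4–B5

Each bag holds 4 vertices, so the decomposition has width 3, which upper-bounds the treewidth. For the lower bound: the 4 vertex sets {f,h}, {a,e}, {b}, {g} are disjoint, each induces a connected subgraph, and every pair is joined by at least one edge of G. Contracting each set to a single vertex therefore yields K_{4} as a minor, and since treewidth is minor-monotone, tw(G) ≥ tw(K_{4}) = 3. The upper and lower bounds meet at 3, so that is the treewidth.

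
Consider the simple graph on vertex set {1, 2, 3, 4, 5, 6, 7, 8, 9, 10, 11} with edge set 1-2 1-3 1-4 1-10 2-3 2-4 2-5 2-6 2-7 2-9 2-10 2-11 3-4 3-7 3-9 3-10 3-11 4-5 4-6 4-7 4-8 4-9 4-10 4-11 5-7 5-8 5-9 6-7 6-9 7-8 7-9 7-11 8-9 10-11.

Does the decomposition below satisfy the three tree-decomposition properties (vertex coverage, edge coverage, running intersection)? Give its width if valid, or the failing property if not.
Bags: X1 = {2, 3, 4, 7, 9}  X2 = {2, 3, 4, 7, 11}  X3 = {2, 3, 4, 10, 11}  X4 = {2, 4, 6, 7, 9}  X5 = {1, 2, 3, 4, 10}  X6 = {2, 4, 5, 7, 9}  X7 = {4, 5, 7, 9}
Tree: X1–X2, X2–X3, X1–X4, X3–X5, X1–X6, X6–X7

No — vertex 8 appears in no bag.

A tree decomposition must satisfy three properties: every vertex lies in some bag; for every edge, both endpoints lie together in some bag; and for every vertex, the bags containing it form a connected subtree. Here vertex 8 appears in no bag, so the decomposition is invalid.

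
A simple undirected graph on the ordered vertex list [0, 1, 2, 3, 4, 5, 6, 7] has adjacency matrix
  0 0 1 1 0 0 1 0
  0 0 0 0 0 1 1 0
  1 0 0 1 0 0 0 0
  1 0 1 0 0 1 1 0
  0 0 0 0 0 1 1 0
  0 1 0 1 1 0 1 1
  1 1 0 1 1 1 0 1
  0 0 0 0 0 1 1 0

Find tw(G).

A width-2 tree decomposition is:
Bags: B1 = {3, 5, 6}  B2 = {0, 3, 6}  B3 = {1, 5, 6}  B4 = {0, 2, 3}  B5 = {5, 6, 7}  B6 = {4, 5, 6}
Tree: B1–B2, B1–B3, B2–B4, B3–B5, B5–B6
The largest bag has 3 vertices, giving width 2; this decomposition certifies tw(G) ≤ 2. On the other hand G contains the 3-clique {0, 2, 3}. A clique must lie in a single bag of any decomposition, so no decomposition can have width below 2. The upper and lower bounds meet at 2, so that is the treewidth.

2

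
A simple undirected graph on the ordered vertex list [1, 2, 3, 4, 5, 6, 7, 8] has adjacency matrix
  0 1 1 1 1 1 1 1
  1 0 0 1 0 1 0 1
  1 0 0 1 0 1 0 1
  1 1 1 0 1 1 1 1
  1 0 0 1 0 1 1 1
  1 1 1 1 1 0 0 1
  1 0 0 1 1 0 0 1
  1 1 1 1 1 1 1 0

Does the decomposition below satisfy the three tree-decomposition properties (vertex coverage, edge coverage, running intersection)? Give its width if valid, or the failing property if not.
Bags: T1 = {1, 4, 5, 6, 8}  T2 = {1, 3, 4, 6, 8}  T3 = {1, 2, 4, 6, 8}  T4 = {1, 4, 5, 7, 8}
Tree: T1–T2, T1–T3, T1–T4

Yes; width 4.

Vertex coverage: the bags together contain {1, 2, 3, 4, 5, 6, 7, 8}, the full vertex set. Edge coverage: each edge of G has both endpoints in at least one bag. Running intersection: for every vertex, the bags containing it form a connected subtree. All three properties hold, so this is a valid tree decomposition of width max|bag| − 1 = 4, and hence tw(G) ≤ 4.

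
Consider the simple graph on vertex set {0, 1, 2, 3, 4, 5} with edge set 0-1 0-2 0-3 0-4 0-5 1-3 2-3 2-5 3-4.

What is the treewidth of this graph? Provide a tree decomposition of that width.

The largest bag has 3 vertices, giving width 2; this decomposition certifies tw(G) ≤ 2. For the lower bound, the 3 vertices {0, 1, 3} are pairwise adjacent, and any tree decomposition puts a clique entirely inside one bag — forcing width ≥ 2. Hence tw(G) = 2 exactly.

Treewidth 2.
One such decomposition:
Bags: B1 = {0, 3, 4}  B2 = {0, 2, 3}  B3 = {0, 2, 5}  B4 = {0, 1, 3}
Tree: B1–B2, B2–B3, B2–B4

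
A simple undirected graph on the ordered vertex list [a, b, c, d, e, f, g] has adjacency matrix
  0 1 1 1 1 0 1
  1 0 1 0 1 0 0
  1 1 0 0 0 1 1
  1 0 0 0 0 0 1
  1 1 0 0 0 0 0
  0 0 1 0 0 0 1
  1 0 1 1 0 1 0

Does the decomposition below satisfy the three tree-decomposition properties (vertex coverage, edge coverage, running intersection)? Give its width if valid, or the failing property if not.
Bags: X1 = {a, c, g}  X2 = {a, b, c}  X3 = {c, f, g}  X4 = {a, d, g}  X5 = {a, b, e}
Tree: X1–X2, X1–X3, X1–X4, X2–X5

Checking the three conditions: (i) the bags cover all of {a, b, c, d, e, f, g}; (ii) for each edge, some bag contains both endpoints; (iii) the bags containing any fixed vertex form a subtree. All hold, so the decomposition is valid with width 3 − 1 = 2.

Yes; width 2.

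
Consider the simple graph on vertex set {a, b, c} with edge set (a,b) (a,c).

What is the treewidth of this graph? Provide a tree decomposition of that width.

The largest bag has 2 vertices, giving width 1; this decomposition certifies tw(G) ≤ 1. G has an edge, so its treewidth is at least 1. Therefore the treewidth is 1.

Treewidth 1.
Bags: B1 = {a, b}  B2 = {a, c}
Tree: B1–B2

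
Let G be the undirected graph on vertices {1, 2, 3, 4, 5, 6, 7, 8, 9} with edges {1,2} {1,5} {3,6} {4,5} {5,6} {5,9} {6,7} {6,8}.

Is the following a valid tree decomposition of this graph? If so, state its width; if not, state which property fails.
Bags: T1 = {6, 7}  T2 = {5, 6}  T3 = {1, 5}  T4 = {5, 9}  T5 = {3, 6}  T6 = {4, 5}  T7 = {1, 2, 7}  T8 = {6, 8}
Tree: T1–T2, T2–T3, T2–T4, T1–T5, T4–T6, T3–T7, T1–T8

No — bags containing vertex 7 are not connected in the tree.

A tree decomposition must satisfy three properties: every vertex lies in some bag; for every edge, both endpoints lie together in some bag; and for every vertex, the bags containing it form a connected subtree. Here bags containing vertex 7 are not connected in the tree, so the decomposition is invalid.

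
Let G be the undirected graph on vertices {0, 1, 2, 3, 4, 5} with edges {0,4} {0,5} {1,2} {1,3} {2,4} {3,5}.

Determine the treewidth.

A width-2 tree decomposition is:
Bags: B1 = {0, 3, 5}  B2 = {0, 1, 3}  B3 = {0, 1, 2}  B4 = {0, 2, 4}
Tree: B1–B2, B2–B3, B3–B4
Each bag holds 3 vertices, so the decomposition has width 2, which upper-bounds the treewidth. The edges 0–5–3–1–2–4–0 form a cycle, so G is not a tree and its treewidth is at least 2. Therefore the treewidth is 2.

2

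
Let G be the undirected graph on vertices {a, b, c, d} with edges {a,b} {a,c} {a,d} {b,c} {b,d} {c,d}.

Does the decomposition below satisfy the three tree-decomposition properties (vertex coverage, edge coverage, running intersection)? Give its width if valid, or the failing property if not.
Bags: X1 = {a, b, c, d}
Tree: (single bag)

Yes; width 3.

Checking the three conditions: (i) the bags cover all of {a, b, c, d}; (ii) for each edge, some bag contains both endpoints; (iii) the bags containing any fixed vertex form a subtree. All hold, so the decomposition is valid with width 4 − 1 = 3.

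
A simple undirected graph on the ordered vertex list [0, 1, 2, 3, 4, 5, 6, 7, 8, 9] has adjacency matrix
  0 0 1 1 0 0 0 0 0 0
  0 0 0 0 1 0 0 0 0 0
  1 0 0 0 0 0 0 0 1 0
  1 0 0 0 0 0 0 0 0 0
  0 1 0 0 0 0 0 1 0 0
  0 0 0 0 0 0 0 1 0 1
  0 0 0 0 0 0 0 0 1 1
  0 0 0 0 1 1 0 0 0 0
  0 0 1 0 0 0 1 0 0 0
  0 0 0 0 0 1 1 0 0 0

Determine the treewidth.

1

A width-1 tree decomposition is:
Bags: B1 = {1, 4}  B2 = {4, 7}  B3 = {5, 7}  B4 = {5, 9}  B5 = {6, 9}  B6 = {6, 8}  B7 = {2, 8}  B8 = {0, 2}  B9 = {0, 3}
Tree: B1–B2, B2–B3, B3–B4, B4–B5, B5–B6, B6–B7, B7–B8, B8–B9
Each bag holds 2 vertices, so the decomposition has width 1, which upper-bounds the treewidth. Since G has at least one edge (e.g. 1–4), it is not an edgeless graph, so tw(G) ≥ 1. Combining the bounds, tw(G) = 1.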